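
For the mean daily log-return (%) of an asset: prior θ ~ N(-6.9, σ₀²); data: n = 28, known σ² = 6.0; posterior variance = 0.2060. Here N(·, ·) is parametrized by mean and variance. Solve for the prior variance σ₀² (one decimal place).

Posterior precision equals prior precision plus data precision: 1/σ_n² = 1/σ₀² + n/σ².
So 1/σ₀² = 1/0.2060 − 28/6.0 = 4.854369 − 4.666667 = 0.187702.
Hence σ₀² = 1/0.187702 ≈ 5.3.

σ₀² = 5.3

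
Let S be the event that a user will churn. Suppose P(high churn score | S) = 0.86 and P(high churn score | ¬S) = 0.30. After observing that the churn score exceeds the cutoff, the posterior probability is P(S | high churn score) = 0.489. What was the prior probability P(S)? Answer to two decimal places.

P(S) = 0.25

Bayes' rule in odds form gives O(S|E) = O(S)·[P(E|S)/P(E|¬S)], hence O(S) = O(S|E)/LR.
Posterior odds = 0.489/(1−0.489) = 0.9569. LR = 0.86/0.30 = 2.8667.
Prior odds = 0.9569/2.8667 = 0.3338, so P(S) = 0.3338/(1+0.3338) ≈ 0.25.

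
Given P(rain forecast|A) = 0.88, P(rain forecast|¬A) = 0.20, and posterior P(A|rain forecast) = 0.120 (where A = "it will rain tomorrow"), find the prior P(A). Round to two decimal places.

P(A) = 0.03

Bayes' rule in odds form gives O(A|E) = O(A)·[P(E|A)/P(E|¬A)], hence O(A) = O(A|E)/LR.
Posterior odds = 0.120/(1−0.120) = 0.1364. LR = 0.88/0.20 = 4.4000.
Prior odds = 0.1364/4.4000 = 0.0310, so P(A) = 0.0310/(1+0.0310) ≈ 0.03.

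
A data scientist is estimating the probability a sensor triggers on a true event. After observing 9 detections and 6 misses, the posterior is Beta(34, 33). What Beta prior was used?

A Beta(a, b) prior with s successes and f failures in binomial data gives a Beta(a+s, b+f) posterior.
Subtract the data counts: 34−9=25, 33−6=27.

Beta(25, 27)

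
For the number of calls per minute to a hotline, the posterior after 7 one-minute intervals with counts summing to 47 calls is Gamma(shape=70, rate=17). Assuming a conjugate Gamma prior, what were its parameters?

Gamma(shape=23, rate=10)

A Gamma(α, β) prior (rate parametrization) on a Poisson rate with n observations summing to S gives posterior Gamma(α+S, β+n).
So α = 70 − 47 = 23 and β = 17 − 7 = 10.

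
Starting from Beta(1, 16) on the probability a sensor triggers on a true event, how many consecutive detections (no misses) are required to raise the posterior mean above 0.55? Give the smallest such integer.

After k detections and 0 misses the posterior is Beta(1+k, 16), with mean (1+k)/(1+16+k).
Set (1+k)/(17+k) > 0.55 and solve: k > (0.55·17 − 1)/(1 − 0.55) = 18.556.
The smallest integer exceeding 18.556 is 19.

k = 19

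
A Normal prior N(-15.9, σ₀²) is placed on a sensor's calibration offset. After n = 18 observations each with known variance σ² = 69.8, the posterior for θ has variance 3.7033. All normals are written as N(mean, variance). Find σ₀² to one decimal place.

For the Normal–Normal model with known σ², precisions add: τ_n = τ₀ + n/σ².
So 1/σ₀² = 1/3.7033 − 18/69.8 = 0.270029 − 0.257880 = 0.012149.
Hence σ₀² = 1/0.012149 ≈ 82.3.

σ₀² = 82.3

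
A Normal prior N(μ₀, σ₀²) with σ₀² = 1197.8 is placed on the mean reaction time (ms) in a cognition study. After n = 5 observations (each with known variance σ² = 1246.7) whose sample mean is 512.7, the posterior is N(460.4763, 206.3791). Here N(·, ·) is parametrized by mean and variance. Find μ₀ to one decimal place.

The posterior mean is a precision-weighted average: μ_n = (τ₀μ₀ + τ_data·x̄)/(τ₀+τ_data), with τ₀=1/σ₀² and τ_data=n/σ².
Here τ₀ = 1/1197.8 = 0.000835 and τ_data = 5/1246.7 = 0.004011, so τ_n = 0.004846.
Rearranging for μ₀: μ₀ = (μ_n·τ_n − τ_data·x̄)/τ₀ = (460.4763·0.004846 − 0.004011·512.7) / 0.000835 = 0.175028/0.000835 ≈ 209.6.

μ₀ = 209.6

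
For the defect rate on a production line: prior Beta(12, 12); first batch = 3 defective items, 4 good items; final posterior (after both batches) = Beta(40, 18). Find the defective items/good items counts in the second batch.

Sequential conjugate updates are equivalent to a single update on the pooled data, so total successes = posterior α − prior α and total failures = posterior β − prior β.
Total across both batches: 40−12=28 defective items, 18−12=6 good items.
Subtract the first batch: 28−3=25 defective items and 6−4=2 good items.

25 defective items and 2 good items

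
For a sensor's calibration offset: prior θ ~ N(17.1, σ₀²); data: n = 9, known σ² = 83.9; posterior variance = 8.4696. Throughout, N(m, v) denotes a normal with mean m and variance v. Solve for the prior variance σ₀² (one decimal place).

σ₀² = 92.6

For the Normal–Normal model with known σ², precisions add: τ_n = τ₀ + n/σ².
So 1/σ₀² = 1/8.4696 − 9/83.9 = 0.118069 − 0.107271 = 0.010798.
Hence σ₀² = 1/0.010798 ≈ 92.6.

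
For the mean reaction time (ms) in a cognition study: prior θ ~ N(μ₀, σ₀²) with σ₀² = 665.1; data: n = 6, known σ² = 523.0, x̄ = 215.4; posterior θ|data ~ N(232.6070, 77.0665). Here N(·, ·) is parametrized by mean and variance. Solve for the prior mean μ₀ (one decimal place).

μ₀ = 363.9

The posterior mean is a precision-weighted average: μ_n = (τ₀μ₀ + τ_data·x̄)/(τ₀+τ_data), with τ₀=1/σ₀² and τ_data=n/σ².
Here τ₀ = 1/665.1 = 0.001504 and τ_data = 6/523.0 = 0.011472, so τ_n = 0.012976.
Rearranging for μ₀: μ₀ = (μ_n·τ_n − τ_data·x̄)/τ₀ = (232.6070·0.012976 − 0.011472·215.4) / 0.001504 = 0.547240/0.001504 ≈ 363.9.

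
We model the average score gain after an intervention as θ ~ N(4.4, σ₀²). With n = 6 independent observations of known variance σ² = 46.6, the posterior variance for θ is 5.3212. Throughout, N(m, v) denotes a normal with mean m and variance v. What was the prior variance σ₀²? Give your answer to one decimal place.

Posterior precision equals prior precision plus data precision: 1/σ_n² = 1/σ₀² + n/σ².
So 1/σ₀² = 1/5.3212 − 6/46.6 = 0.187928 − 0.128755 = 0.059173.
Hence σ₀² = 1/0.059173 ≈ 16.9.

σ₀² = 16.9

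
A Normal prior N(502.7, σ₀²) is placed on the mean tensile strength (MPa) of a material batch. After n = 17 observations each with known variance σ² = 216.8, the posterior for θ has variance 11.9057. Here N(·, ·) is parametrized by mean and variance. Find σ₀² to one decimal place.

For the Normal–Normal model with known σ², precisions add: τ_n = τ₀ + n/σ².
So 1/σ₀² = 1/11.9057 − 17/216.8 = 0.083993 − 0.078413 = 0.005580.
Hence σ₀² = 1/0.005580 ≈ 179.2.

σ₀² = 179.2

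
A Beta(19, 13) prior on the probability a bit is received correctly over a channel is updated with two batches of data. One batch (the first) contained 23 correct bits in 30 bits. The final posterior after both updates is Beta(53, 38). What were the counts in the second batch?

Sequential conjugate updates are equivalent to a single update on the pooled data, so total successes = posterior α − prior α and total failures = posterior β − prior β.
Total across both batches: 53−19=34 correct bits, 38−13=25 errors.
Subtract the first batch: 34−23=11 correct bits and 25−7=18 errors.

11 correct bits and 18 errors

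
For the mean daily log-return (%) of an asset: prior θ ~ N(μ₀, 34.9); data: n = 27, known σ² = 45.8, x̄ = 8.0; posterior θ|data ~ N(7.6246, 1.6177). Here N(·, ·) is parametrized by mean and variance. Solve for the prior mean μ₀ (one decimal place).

With known observation variance, the Normal–Normal posterior has precision τ_n = τ₀ + n/σ² and mean μ_n = (τ₀μ₀ + (n/σ²)x̄)/τ_n.
Here τ₀ = 1/34.9 = 0.028653 and τ_data = 27/45.8 = 0.589520, so τ_n = 0.618173.
Rearranging for μ₀: μ₀ = (μ_n·τ_n − τ_data·x̄)/τ₀ = (7.6246·0.618173 − 0.589520·8.0) / 0.028653 = -0.002838/0.028653 ≈ -0.1.

μ₀ = -0.1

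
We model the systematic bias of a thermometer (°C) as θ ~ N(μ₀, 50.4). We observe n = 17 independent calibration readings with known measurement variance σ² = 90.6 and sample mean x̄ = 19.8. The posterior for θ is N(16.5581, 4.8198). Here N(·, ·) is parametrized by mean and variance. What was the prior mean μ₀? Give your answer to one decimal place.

μ₀ = -14.1

The posterior mean is a precision-weighted average: μ_n = (τ₀μ₀ + τ_data·x̄)/(τ₀+τ_data), with τ₀=1/σ₀² and τ_data=n/σ².
Here τ₀ = 1/50.4 = 0.019841 and τ_data = 17/90.6 = 0.187638, so τ_n = 0.207479.
Rearranging for μ₀: μ₀ = (μ_n·τ_n − τ_data·x̄)/τ₀ = (16.5581·0.207479 − 0.187638·19.8) / 0.019841 = -0.279774/0.019841 ≈ -14.1.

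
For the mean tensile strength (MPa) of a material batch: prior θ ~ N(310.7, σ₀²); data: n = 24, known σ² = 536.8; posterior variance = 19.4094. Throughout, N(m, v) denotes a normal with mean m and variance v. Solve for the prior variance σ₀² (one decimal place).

σ₀² = 146.8

Posterior precision equals prior precision plus data precision: 1/σ_n² = 1/σ₀² + n/σ².
So 1/σ₀² = 1/19.4094 − 24/536.8 = 0.051521 − 0.044709 = 0.006812.
Hence σ₀² = 1/0.006812 ≈ 146.8.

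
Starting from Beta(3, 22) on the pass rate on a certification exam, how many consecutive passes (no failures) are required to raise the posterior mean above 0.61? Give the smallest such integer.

After k passes and 0 failures the posterior is Beta(3+k, 22), with mean (3+k)/(3+22+k).
Set (3+k)/(25+k) > 0.61 and solve: k > (0.61·25 − 3)/(1 − 0.61) = 31.410.
The smallest integer exceeding 31.410 is 32.

k = 32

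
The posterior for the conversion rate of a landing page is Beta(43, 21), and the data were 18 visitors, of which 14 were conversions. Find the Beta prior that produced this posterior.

A Beta(a, b) prior with s successes and f failures in binomial data gives a Beta(a+s, b+f) posterior.
Subtract the data counts: 43−14=29, 21−4=17.

Beta(29, 17)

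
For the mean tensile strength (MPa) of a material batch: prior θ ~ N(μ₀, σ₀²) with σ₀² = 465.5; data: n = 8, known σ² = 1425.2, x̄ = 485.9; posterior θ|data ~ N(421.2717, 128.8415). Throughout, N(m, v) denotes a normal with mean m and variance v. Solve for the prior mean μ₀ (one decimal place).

With known observation variance, the Normal–Normal posterior has precision τ_n = τ₀ + n/σ² and mean μ_n = (τ₀μ₀ + (n/σ²)x̄)/τ_n.
Here τ₀ = 1/465.5 = 0.002148 and τ_data = 8/1425.2 = 0.005613, so τ_n = 0.007761.
Rearranging for μ₀: μ₀ = (μ_n·τ_n − τ_data·x̄)/τ₀ = (421.2717·0.007761 − 0.005613·485.9) / 0.002148 = 0.542133/0.002148 ≈ 252.4.

μ₀ = 252.4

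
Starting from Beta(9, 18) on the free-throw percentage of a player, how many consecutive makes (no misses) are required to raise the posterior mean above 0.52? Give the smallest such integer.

k = 11

After k makes and 0 misses the posterior is Beta(9+k, 18), with mean (9+k)/(9+18+k).
Set (9+k)/(27+k) > 0.52 and solve: k > (0.52·27 − 9)/(1 − 0.52) = 10.500.
The smallest integer exceeding 10.500 is 11, and checking k=11: (20)/(38) = 0.5263 > 0.52.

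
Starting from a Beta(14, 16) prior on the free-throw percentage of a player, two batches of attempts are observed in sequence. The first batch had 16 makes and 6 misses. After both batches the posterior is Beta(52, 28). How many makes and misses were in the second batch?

Because Beta–binomial updating is additive in the counts, the combined data contributed (α_post−α_prior, β_post−β_prior) successes and failures.
Total across both batches: 52−14=38 makes, 28−16=12 misses.
Subtract the first batch: 38−16=22 makes and 12−6=6 misses.

22 makes and 6 misses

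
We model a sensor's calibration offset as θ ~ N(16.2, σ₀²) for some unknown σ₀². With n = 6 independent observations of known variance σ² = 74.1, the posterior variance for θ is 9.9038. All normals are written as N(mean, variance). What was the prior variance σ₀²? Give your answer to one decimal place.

For the Normal–Normal model with known σ², precisions add: τ_n = τ₀ + n/σ².
So 1/σ₀² = 1/9.9038 − 6/74.1 = 0.100971 − 0.080972 = 0.019999.
Hence σ₀² = 1/0.019999 ≈ 50.0.

σ₀² = 50.0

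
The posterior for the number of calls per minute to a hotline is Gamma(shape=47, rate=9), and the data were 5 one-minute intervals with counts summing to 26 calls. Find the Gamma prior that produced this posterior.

Gamma(shape=21, rate=4)

A Gamma(α, β) prior (rate parametrization) on a Poisson rate with n observations summing to S gives posterior Gamma(α+S, β+n).
So α = 47 − 26 = 21 and β = 9 − 5 = 4.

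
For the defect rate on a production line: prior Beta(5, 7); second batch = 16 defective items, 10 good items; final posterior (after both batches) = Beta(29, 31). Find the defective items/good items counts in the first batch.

8 defective items and 14 good items

Sequential conjugate updates are equivalent to a single update on the pooled data, so total successes = posterior α − prior α and total failures = posterior β − prior β.
Total across both batches: 29−5=24 defective items, 31−7=24 good items.
Subtract the second batch: 24−16=8 defective items and 24−10=14 good items.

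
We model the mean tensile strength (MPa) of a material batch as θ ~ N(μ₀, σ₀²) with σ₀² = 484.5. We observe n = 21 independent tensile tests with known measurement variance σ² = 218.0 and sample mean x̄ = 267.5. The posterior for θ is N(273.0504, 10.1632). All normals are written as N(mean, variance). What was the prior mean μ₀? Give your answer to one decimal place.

μ₀ = 532.1

With known observation variance, the Normal–Normal posterior has precision τ_n = τ₀ + n/σ² and mean μ_n = (τ₀μ₀ + (n/σ²)x̄)/τ_n.
Here τ₀ = 1/484.5 = 0.002064 and τ_data = 21/218.0 = 0.096330, so τ_n = 0.098394.
Rearranging for μ₀: μ₀ = (μ_n·τ_n − τ_data·x̄)/τ₀ = (273.0504·0.098394 − 0.096330·267.5) / 0.002064 = 1.098246/0.002064 ≈ 532.1.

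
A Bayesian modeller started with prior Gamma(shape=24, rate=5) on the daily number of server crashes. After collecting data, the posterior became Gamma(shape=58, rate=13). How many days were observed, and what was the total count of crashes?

n = 8 days with total 34 crashes

A Gamma(α, β) prior (rate parametrization) on a Poisson rate with n observations summing to S gives posterior Gamma(α+S, β+n).
Matching: Σxᵢ = 58 − 24 = 34 and n = 13 − 5 = 8.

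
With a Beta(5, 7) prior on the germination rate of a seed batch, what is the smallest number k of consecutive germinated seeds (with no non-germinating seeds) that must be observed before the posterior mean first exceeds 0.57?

k = 5

After k germinated seeds and 0 non-germinating seeds the posterior is Beta(5+k, 7), with mean (5+k)/(5+7+k).
Set (5+k)/(12+k) > 0.57 and solve: k > (0.57·12 − 5)/(1 − 0.57) = 4.279.
The smallest integer exceeding 4.279 is 5.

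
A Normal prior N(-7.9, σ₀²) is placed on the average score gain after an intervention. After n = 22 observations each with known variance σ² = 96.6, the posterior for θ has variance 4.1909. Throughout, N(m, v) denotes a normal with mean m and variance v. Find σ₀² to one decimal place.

σ₀² = 92.0

Posterior precision equals prior precision plus data precision: 1/σ_n² = 1/σ₀² + n/σ².
So 1/σ₀² = 1/4.1909 − 22/96.6 = 0.238612 − 0.227743 = 0.010869.
Hence σ₀² = 1/0.010869 ≈ 92.0.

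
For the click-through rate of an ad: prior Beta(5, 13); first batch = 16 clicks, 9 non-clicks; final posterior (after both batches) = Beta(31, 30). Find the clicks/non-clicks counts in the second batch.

10 clicks and 8 non-clicks

Because Beta–binomial updating is additive in the counts, the combined data contributed (α_post−α_prior, β_post−β_prior) successes and failures.
Total across both batches: 31−5=26 clicks, 30−13=17 non-clicks.
Subtract the first batch: 26−16=10 clicks and 17−9=8 non-clicks.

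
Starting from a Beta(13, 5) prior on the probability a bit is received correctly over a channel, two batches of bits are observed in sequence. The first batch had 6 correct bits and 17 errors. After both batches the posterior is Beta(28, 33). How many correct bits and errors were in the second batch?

Sequential conjugate updates are equivalent to a single update on the pooled data, so total successes = posterior α − prior α and total failures = posterior β − prior β.
Total across both batches: 28−13=15 correct bits, 33−5=28 errors.
Subtract the first batch: 15−6=9 correct bits and 28−17=11 errors.

9 correct bits and 11 errors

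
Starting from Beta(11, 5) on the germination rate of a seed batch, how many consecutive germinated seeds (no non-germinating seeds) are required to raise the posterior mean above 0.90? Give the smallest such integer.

After k germinated seeds and 0 non-germinating seeds the posterior is Beta(11+k, 5), with mean (11+k)/(11+5+k).
Set (11+k)/(16+k) > 0.90 and solve: k > (0.90·16 − 11)/(1 − 0.90) = 34.000.
The smallest integer exceeding 34.000 is 35, and checking k=35: (46)/(51) = 0.9020 > 0.90.

k = 35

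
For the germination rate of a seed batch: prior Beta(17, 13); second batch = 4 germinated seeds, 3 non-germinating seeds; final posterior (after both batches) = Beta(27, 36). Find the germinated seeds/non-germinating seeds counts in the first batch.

Because Beta–binomial updating is additive in the counts, the combined data contributed (α_post−α_prior, β_post−β_prior) successes and failures.
Total across both batches: 27−17=10 germinated seeds, 36−13=23 non-germinating seeds.
Subtract the second batch: 10−4=6 germinated seeds and 23−3=20 non-germinating seeds.

6 germinated seeds and 20 non-germinating seeds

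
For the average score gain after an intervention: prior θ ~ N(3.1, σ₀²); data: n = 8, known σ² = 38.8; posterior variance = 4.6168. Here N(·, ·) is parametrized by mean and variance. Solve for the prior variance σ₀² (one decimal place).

For the Normal–Normal model with known σ², precisions add: τ_n = τ₀ + n/σ².
So 1/σ₀² = 1/4.6168 − 8/38.8 = 0.216600 − 0.206186 = 0.010414.
Hence σ₀² = 1/0.010414 ≈ 96.0.

σ₀² = 96.0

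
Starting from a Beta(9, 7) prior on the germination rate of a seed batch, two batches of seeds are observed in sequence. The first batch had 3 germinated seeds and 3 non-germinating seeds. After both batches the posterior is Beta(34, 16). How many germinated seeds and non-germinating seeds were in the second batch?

Sequential conjugate updates are equivalent to a single update on the pooled data, so total successes = posterior α − prior α and total failures = posterior β − prior β.
Total across both batches: 34−9=25 germinated seeds, 16−7=9 non-germinating seeds.
Subtract the first batch: 25−3=22 germinated seeds and 9−3=6 non-germinating seeds.

22 germinated seeds and 6 non-germinating seeds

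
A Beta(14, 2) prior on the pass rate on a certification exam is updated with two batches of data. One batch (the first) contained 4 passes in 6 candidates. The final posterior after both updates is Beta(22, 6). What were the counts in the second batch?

Sequential conjugate updates are equivalent to a single update on the pooled data, so total successes = posterior α − prior α and total failures = posterior β − prior β.
Total across both batches: 22−14=8 passes, 6−2=4 failures.
Subtract the first batch: 8−4=4 passes and 4−2=2 failures.

4 passes and 2 failures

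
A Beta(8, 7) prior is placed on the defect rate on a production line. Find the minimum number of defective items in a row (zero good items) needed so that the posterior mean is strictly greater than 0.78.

After k defective items and 0 good items the posterior is Beta(8+k, 7), with mean (8+k)/(8+7+k).
Set (8+k)/(15+k) > 0.78 and solve: k > (0.78·15 − 8)/(1 − 0.78) = 16.818.
The smallest integer exceeding 16.818 is 17, and checking k=17: (25)/(32) = 0.7812 > 0.78.

k = 17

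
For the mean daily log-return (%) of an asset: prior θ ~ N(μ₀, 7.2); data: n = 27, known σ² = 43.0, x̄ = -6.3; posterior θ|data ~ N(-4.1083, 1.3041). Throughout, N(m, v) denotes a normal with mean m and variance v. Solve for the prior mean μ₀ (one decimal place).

With known observation variance, the Normal–Normal posterior has precision τ_n = τ₀ + n/σ² and mean μ_n = (τ₀μ₀ + (n/σ²)x̄)/τ_n.
Here τ₀ = 1/7.2 = 0.138889 and τ_data = 27/43.0 = 0.627907, so τ_n = 0.766796.
Rearranging for μ₀: μ₀ = (μ_n·τ_n − τ_data·x̄)/τ₀ = (-4.1083·0.766796 − 0.627907·-6.3) / 0.138889 = 0.805586/0.138889 ≈ 5.8.

μ₀ = 5.8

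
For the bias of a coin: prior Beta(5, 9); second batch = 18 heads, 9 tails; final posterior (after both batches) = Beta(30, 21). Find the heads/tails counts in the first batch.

Because Beta–binomial updating is additive in the counts, the combined data contributed (α_post−α_prior, β_post−β_prior) successes and failures.
Total across both batches: 30−5=25 heads, 21−9=12 tails.
Subtract the second batch: 25−18=7 heads and 12−9=3 tails.

7 heads and 3 tails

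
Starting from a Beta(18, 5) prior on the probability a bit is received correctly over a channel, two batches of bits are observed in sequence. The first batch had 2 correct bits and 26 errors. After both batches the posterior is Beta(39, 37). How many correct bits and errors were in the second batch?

Sequential conjugate updates are equivalent to a single update on the pooled data, so total successes = posterior α − prior α and total failures = posterior β − prior β.
Total across both batches: 39−18=21 correct bits, 37−5=32 errors.
Subtract the first batch: 21−2=19 correct bits and 32−26=6 errors.

19 correct bits and 6 errors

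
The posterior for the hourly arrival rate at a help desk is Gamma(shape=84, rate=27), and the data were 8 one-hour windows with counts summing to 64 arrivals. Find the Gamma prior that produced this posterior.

Gamma–Poisson conjugacy: posterior shape = α + Σxᵢ, posterior rate = β + n.
So α = 84 − 64 = 20 and β = 27 − 8 = 19.

Gamma(shape=20, rate=19)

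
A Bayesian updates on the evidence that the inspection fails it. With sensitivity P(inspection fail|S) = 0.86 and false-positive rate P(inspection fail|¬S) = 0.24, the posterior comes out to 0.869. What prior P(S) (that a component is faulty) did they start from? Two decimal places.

P(S) = 0.65

Bayes' rule in odds form gives O(S|E) = O(S)·[P(E|S)/P(E|¬S)], hence O(S) = O(S|E)/LR.
Posterior odds = 0.869/(1−0.869) = 6.6336. LR = 0.86/0.24 = 3.5833.
Prior odds = 6.6336/3.5833 = 1.8513, so P(S) = 1.8513/(1+1.8513) ≈ 0.65.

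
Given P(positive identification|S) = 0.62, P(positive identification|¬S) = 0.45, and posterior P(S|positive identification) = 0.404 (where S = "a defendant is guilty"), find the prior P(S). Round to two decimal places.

P(S) = 0.33

Bayes' rule in odds form gives O(S|E) = O(S)·[P(E|S)/P(E|¬S)], hence O(S) = O(S|E)/LR.
Posterior odds = 0.404/(1−0.404) = 0.6779. LR = 0.62/0.45 = 1.3778.
Prior odds = 0.6779/1.3778 = 0.4920, so P(S) = 0.4920/(1+0.4920) ≈ 0.33.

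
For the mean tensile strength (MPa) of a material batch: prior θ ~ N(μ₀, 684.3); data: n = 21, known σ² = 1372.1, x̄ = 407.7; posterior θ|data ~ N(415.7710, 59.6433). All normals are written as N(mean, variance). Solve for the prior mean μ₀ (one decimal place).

μ₀ = 500.3

With known observation variance, the Normal–Normal posterior has precision τ_n = τ₀ + n/σ² and mean μ_n = (τ₀μ₀ + (n/σ²)x̄)/τ_n.
Here τ₀ = 1/684.3 = 0.001461 and τ_data = 21/1372.1 = 0.015305, so τ_n = 0.016766.
Rearranging for μ₀: μ₀ = (μ_n·τ_n − τ_data·x̄)/τ₀ = (415.7710·0.016766 − 0.015305·407.7) / 0.001461 = 0.730968/0.001461 ≈ 500.3.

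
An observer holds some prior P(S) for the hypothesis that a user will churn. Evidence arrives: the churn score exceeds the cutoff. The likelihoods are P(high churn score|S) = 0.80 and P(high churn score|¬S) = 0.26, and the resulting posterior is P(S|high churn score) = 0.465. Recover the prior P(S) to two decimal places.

Bayes' rule in odds form gives O(S|E) = O(S)·[P(E|S)/P(E|¬S)], hence O(S) = O(S|E)/LR.
Posterior odds = 0.465/(1−0.465) = 0.8692. LR = 0.80/0.26 = 3.0769.
Prior odds = 0.8692/3.0769 = 0.2825, so P(S) = 0.2825/(1+0.2825) ≈ 0.22.

P(S) = 0.22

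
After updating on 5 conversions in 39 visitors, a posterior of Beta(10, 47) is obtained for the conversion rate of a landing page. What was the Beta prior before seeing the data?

Beta(5, 13)

Beta is conjugate to the binomial likelihood: posterior = Beta(a+s, b+f).
So a = 10 − 5 = 5 and b = 47 − 34 = 13.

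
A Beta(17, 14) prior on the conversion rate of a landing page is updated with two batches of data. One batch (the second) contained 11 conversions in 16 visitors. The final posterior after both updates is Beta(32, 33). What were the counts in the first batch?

4 conversions and 14 bounces

Because Beta–binomial updating is additive in the counts, the combined data contributed (α_post−α_prior, β_post−β_prior) successes and failures.
Total across both batches: 32−17=15 conversions, 33−14=19 bounces.
Subtract the second batch: 15−11=4 conversions and 19−5=14 bounces.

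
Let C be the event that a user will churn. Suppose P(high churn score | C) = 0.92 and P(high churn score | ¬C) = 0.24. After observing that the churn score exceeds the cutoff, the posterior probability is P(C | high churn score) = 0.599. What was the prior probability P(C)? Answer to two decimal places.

P(C) = 0.28

In odds form, posterior odds = prior odds × likelihood ratio, so prior odds = posterior odds ÷ LR.
Posterior odds = 0.599/(1−0.599) = 1.4938. LR = 0.92/0.24 = 3.8333.
Prior odds = 1.4938/3.8333 = 0.3897, so P(C) = 0.3897/(1+0.3897) ≈ 0.28.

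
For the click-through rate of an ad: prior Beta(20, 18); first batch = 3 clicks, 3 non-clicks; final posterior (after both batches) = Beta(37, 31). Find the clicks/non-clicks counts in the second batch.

Because Beta–binomial updating is additive in the counts, the combined data contributed (α_post−α_prior, β_post−β_prior) successes and failures.
Total across both batches: 37−20=17 clicks, 31−18=13 non-clicks.
Subtract the first batch: 17−3=14 clicks and 13−3=10 non-clicks.

14 clicks and 10 non-clicks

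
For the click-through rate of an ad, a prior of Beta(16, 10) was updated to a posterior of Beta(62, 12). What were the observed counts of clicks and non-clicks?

Under Beta–binomial conjugacy the posterior parameters are (a+s, b+f).
Match parameters: s=62−16=46, f=12−10=2.

46 clicks and 2 non-clicks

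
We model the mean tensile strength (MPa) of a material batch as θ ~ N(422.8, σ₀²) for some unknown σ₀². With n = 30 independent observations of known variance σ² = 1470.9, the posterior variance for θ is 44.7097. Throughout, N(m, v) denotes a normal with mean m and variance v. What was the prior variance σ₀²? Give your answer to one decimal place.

σ₀² = 507.4

For the Normal–Normal model with known σ², precisions add: τ_n = τ₀ + n/σ².
So 1/σ₀² = 1/44.7097 − 30/1470.9 = 0.022367 − 0.020396 = 0.001971.
Hence σ₀² = 1/0.001971 ≈ 507.4.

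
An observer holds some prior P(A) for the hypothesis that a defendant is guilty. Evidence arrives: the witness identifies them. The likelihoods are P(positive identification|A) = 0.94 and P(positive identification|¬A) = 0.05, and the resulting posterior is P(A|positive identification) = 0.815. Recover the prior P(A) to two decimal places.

P(A) = 0.19

Bayes' rule in odds form gives O(A|E) = O(A)·[P(E|A)/P(E|¬A)], hence O(A) = O(A|E)/LR.
Posterior odds = 0.815/(1−0.815) = 4.4054. LR = 0.94/0.05 = 18.8000.
Prior odds = 4.4054/18.8000 = 0.2343, so P(A) = 0.2343/(1+0.2343) ≈ 0.19.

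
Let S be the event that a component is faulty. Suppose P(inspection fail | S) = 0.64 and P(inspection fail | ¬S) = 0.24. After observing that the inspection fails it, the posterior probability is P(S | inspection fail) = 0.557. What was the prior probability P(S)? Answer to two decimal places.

P(S) = 0.32

In odds form, posterior odds = prior odds × likelihood ratio, so prior odds = posterior odds ÷ LR.
Posterior odds = 0.557/(1−0.557) = 1.2573. LR = 0.64/0.24 = 2.6667.
Prior odds = 1.2573/2.6667 = 0.4715, so P(S) = 0.4715/(1+0.4715) ≈ 0.32.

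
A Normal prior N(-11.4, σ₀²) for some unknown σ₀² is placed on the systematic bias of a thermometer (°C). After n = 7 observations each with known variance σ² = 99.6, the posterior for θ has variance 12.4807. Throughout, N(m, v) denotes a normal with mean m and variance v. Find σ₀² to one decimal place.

For the Normal–Normal model with known σ², precisions add: τ_n = τ₀ + n/σ².
So 1/σ₀² = 1/12.4807 − 7/99.6 = 0.080124 − 0.070281 = 0.009843.
Hence σ₀² = 1/0.009843 ≈ 101.6.

σ₀² = 101.6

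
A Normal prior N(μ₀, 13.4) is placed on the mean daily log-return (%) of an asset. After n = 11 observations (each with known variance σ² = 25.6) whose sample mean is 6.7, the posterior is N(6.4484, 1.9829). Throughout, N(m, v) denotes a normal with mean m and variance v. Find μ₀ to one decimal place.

μ₀ = 5.0

With known observation variance, the Normal–Normal posterior has precision τ_n = τ₀ + n/σ² and mean μ_n = (τ₀μ₀ + (n/σ²)x̄)/τ_n.
Here τ₀ = 1/13.4 = 0.074627 and τ_data = 11/25.6 = 0.429688, so τ_n = 0.504315.
Rearranging for μ₀: μ₀ = (μ_n·τ_n − τ_data·x̄)/τ₀ = (6.4484·0.504315 − 0.429688·6.7) / 0.074627 = 0.373115/0.074627 ≈ 5.0.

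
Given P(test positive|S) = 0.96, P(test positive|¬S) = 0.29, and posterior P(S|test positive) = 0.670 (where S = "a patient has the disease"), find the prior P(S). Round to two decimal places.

Bayes' rule in odds form gives O(S|E) = O(S)·[P(E|S)/P(E|¬S)], hence O(S) = O(S|E)/LR.
Posterior odds = 0.670/(1−0.670) = 2.0303. LR = 0.96/0.29 = 3.3103.
Prior odds = 2.0303/3.3103 = 0.6133, so P(S) = 0.6133/(1+0.6133) ≈ 0.38.

P(S) = 0.38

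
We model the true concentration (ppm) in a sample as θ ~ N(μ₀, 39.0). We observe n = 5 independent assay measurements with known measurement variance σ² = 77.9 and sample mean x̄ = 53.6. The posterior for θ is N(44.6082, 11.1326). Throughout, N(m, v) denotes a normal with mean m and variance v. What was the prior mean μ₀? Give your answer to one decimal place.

With known observation variance, the Normal–Normal posterior has precision τ_n = τ₀ + n/σ² and mean μ_n = (τ₀μ₀ + (n/σ²)x̄)/τ_n.
Here τ₀ = 1/39.0 = 0.025641 and τ_data = 5/77.9 = 0.064185, so τ_n = 0.089826.
Rearranging for μ₀: μ₀ = (μ_n·τ_n − τ_data·x̄)/τ₀ = (44.6082·0.089826 − 0.064185·53.6) / 0.025641 = 0.566660/0.025641 ≈ 22.1.

μ₀ = 22.1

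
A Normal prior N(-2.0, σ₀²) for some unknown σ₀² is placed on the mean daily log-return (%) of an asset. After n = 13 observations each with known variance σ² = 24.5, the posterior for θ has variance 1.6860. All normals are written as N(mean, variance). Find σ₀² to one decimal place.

σ₀² = 16.0

Posterior precision equals prior precision plus data precision: 1/σ_n² = 1/σ₀² + n/σ².
So 1/σ₀² = 1/1.6860 − 13/24.5 = 0.593120 − 0.530612 = 0.062508.
Hence σ₀² = 1/0.062508 ≈ 16.0.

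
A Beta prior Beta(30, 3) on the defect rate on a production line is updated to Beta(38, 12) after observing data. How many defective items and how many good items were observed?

8 defective items and 9 good items

Beta is conjugate to the binomial likelihood: posterior = Beta(α+s, β+f).
Match parameters: s=38−30=8, f=12−3=9.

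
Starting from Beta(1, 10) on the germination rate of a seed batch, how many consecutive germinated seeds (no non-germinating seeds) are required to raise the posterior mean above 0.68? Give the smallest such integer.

k = 21

After k germinated seeds and 0 non-germinating seeds the posterior is Beta(1+k, 10), with mean (1+k)/(1+10+k).
Set (1+k)/(11+k) > 0.68 and solve: k > (0.68·11 − 1)/(1 − 0.68) = 20.250.
The smallest integer exceeding 20.250 is 21, and checking k=21: (22)/(32) = 0.6875 > 0.68.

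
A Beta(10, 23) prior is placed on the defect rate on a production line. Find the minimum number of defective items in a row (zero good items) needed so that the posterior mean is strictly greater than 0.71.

k = 47

After k defective items and 0 good items the posterior is Beta(10+k, 23), with mean (10+k)/(10+23+k).
Set (10+k)/(33+k) > 0.71 and solve: k > (0.71·33 − 10)/(1 − 0.71) = 46.310.
The smallest integer exceeding 46.310 is 47, and checking k=47: (57)/(80) = 0.7125 > 0.71.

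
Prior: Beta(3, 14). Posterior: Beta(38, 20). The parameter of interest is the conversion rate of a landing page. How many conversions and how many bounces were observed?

Beta is conjugate to the binomial likelihood: posterior = Beta(α+s, β+f).
So s = 38 − 3 = 35 and f = 20 − 14 = 6.

35 conversions and 6 bounces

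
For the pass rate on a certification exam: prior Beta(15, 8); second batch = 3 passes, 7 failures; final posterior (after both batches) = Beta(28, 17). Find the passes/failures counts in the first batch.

Sequential conjugate updates are equivalent to a single update on the pooled data, so total successes = posterior α − prior α and total failures = posterior β − prior β.
Total across both batches: 28−15=13 passes, 17−8=9 failures.
Subtract the second batch: 13−3=10 passes and 9−7=2 failures.

10 passes and 2 failures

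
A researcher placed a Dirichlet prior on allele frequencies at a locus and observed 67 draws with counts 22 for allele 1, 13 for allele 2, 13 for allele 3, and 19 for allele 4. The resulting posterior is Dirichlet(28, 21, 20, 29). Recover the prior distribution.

For a Dirichlet(α) prior with multinomial counts c, the posterior is Dirichlet(α + c) componentwise.
Subtract each count from the matching posterior parameter: 28−22=6, 21−13=8, 20−13=7, 29−19=10.

Dirichlet(6, 8, 7, 10)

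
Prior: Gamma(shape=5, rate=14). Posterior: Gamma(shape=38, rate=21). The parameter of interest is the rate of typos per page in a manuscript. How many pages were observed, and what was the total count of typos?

A Gamma(α, β) prior (rate parametrization) on a Poisson rate with n observations summing to S gives posterior Gamma(α+S, β+n).
Matching: Σxᵢ = 38 − 5 = 33 and n = 21 − 14 = 7.

n = 7 pages with total 33 typos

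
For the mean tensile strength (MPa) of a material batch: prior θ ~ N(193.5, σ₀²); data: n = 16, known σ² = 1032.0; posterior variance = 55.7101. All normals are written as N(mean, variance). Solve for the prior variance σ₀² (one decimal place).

σ₀² = 408.8

For the Normal–Normal model with known σ², precisions add: τ_n = τ₀ + n/σ².
So 1/σ₀² = 1/55.7101 − 16/1032.0 = 0.017950 − 0.015504 = 0.002446.
Hence σ₀² = 1/0.002446 ≈ 408.8.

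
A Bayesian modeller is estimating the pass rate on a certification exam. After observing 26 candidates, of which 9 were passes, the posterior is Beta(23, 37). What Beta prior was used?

A Beta(a, b) prior with s successes and f failures in binomial data gives a Beta(a+s, b+f) posterior.
So a = 23 − 9 = 14 and b = 37 − 17 = 20.

Beta(14, 20)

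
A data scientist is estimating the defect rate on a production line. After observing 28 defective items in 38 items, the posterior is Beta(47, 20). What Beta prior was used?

Under Beta–binomial conjugacy the posterior parameters are (α+s, β+f).
So α = 47 − 28 = 19 and β = 20 − 10 = 10.

Beta(19, 10)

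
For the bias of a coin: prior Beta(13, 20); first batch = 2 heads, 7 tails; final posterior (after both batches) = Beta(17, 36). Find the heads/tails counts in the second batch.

2 heads and 9 tails

Because Beta–binomial updating is additive in the counts, the combined data contributed (α_post−α_prior, β_post−β_prior) successes and failures.
Total across both batches: 17−13=4 heads, 36−20=16 tails.
Subtract the first batch: 4−2=2 heads and 16−7=9 tails.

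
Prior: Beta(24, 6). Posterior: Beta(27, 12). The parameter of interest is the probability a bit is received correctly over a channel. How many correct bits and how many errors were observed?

3 correct bits and 6 errors

A Beta(a, b) prior with s successes and f failures in binomial data gives a Beta(a+s, b+f) posterior.
Match parameters: s=27−24=3, f=12−6=6.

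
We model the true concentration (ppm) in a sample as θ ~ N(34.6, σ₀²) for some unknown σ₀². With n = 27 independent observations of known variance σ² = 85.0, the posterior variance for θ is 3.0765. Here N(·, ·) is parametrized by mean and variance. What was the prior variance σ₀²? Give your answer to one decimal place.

σ₀² = 135.2

Posterior precision equals prior precision plus data precision: 1/σ_n² = 1/σ₀² + n/σ².
So 1/σ₀² = 1/3.0765 − 27/85.0 = 0.325045 − 0.317647 = 0.007398.
Hence σ₀² = 1/0.007398 ≈ 135.2.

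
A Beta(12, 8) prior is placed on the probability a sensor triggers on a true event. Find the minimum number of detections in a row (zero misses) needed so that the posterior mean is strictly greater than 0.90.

k = 61

After k detections and 0 misses the posterior is Beta(12+k, 8), with mean (12+k)/(12+8+k).
Set (12+k)/(20+k) > 0.90 and solve: k > (0.90·20 − 12)/(1 − 0.90) = 60.000.
The smallest integer exceeding 60.000 is 61, and checking k=61: (73)/(81) = 0.9012 > 0.90.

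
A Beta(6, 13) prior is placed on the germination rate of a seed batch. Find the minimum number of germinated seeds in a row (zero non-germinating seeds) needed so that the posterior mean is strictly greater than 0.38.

After k germinated seeds and 0 non-germinating seeds the posterior is Beta(6+k, 13), with mean (6+k)/(6+13+k).
Set (6+k)/(19+k) > 0.38 and solve: k > (0.38·19 − 6)/(1 − 0.38) = 1.968.
The smallest integer exceeding 1.968 is 2, and checking k=2: (8)/(21) = 0.3810 > 0.38.

k = 2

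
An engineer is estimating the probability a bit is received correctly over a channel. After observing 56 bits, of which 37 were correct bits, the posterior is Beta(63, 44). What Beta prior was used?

Beta is conjugate to the binomial likelihood: posterior = Beta(α+s, β+f).
Subtract the data counts: 63−37=26, 44−19=25.

Beta(26, 25)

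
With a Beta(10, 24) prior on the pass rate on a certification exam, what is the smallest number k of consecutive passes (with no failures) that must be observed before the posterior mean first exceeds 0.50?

After k passes and 0 failures the posterior is Beta(10+k, 24), with mean (10+k)/(10+24+k).
Set (10+k)/(34+k) > 0.50 and solve: k > (0.50·34 − 10)/(1 − 0.50) = 14.000.
The smallest integer exceeding 14.000 is 15.

k = 15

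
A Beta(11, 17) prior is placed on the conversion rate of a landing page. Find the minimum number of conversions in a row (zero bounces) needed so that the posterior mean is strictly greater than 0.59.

After k conversions and 0 bounces the posterior is Beta(11+k, 17), with mean (11+k)/(11+17+k).
Set (11+k)/(28+k) > 0.59 and solve: k > (0.59·28 − 11)/(1 − 0.59) = 13.463.
The smallest integer exceeding 13.463 is 14.

k = 14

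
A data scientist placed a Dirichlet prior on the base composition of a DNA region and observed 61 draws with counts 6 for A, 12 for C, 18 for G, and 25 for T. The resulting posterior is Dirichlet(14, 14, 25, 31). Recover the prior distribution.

Dirichlet(8, 2, 7, 6)

For a Dirichlet(α) prior with multinomial counts c, the posterior is Dirichlet(α + c) componentwise.
Subtract each count from the matching posterior parameter: 14−6=8, 14−12=2, 25−18=7, 31−25=6.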